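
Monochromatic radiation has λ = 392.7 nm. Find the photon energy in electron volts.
3.1572 eV

Using E = hf = hc/λ:

E = hc/λ = (6.626×10⁻³⁴ J·s)(3×10⁸ m/s) / (392.7×10⁻⁹ m)
E = 3.1572 eV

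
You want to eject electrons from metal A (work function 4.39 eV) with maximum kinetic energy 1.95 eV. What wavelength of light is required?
195.56 nm

From Einstein's equation: KE_max = hc/λ - φ

Rearranging for λ:
hc/λ = KE_max + φ
λ = hc/(KE_max + φ)

Required photon energy:
E_photon = KE_max + φ = 1.95 + 4.39 = 6.34 eV

Required wavelength:
λ = hc/E_photon = (6.626×10⁻³⁴)(3×10⁸) / (6.34 × 1.602×10⁻¹⁹)
λ = 195.56 nm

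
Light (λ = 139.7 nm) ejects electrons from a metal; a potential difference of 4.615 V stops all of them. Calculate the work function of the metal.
4.26 eV

The stopping potential gives the maximum kinetic energy: KE_max = eV_s = 4.615 eV

From Einstein's photoelectric equation: KE_max = hc/λ - φ
Rearranging: φ = hc/λ - KE_max

Calculate photon energy:
E_photon = hc/λ = (6.626×10⁻³⁴ J·s)(3×10⁸ m/s) / (139.7×10⁻⁹ m) = 8.8750 eV

Therefore:
φ = 8.8750 - 4.615 = 4.26 eV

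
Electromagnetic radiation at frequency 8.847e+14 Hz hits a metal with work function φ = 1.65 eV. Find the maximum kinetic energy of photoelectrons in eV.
2.0088 eV

Using Einstein's photoelectric equation: KE_max = hf - φ

First, calculate the photon energy:
E_photon = hf = (6.626×10⁻³⁴ J·s)(8.847e+14 Hz)
E_photon = 3.6588 eV

Then, the maximum kinetic energy:
KE_max = E_photon - φ = 3.6588 eV - 1.65 eV = 2.0088 eV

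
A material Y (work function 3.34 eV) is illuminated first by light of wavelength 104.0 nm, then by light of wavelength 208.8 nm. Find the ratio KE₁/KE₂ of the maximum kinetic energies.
3.3032

Using Einstein's equation: KE_max = hc/λ - φ

For λ₁ = 104.0 nm:
E₁ = hc/λ₁ = 11.9216 eV
KE₁ = E₁ - φ = 11.9216 - 3.34 = 8.5816 eV

For λ₂ = 208.8 nm:
E₂ = hc/λ₂ = 5.9379 eV
KE₂ = E₂ - φ = 5.9379 - 3.34 = 2.5979 eV

Ratio: KE₁/KE₂ = 8.5816/2.5979 = 3.3032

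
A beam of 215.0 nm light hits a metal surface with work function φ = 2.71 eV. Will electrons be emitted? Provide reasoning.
Yes

For photoemission, the photon energy must exceed the work function.

Photon energy: E = hc/λ = 5.7667 eV
Work function: φ = 2.71 eV

Since E_photon (5.7667 eV) > φ (2.71 eV), photoemission WILL occur.
The threshold wavelength is λ₀ = hc/φ = 457.5 nm.
Since 215.0 nm < 457.5 nm, the light has sufficient energy.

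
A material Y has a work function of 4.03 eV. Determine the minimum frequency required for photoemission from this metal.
9.7445e+14 Hz

The threshold frequency is when the photon energy equals the work function:
hf₀ = φ

Solving for f₀:
f₀ = φ/h = (4.03 eV × 1.602×10⁻¹⁹ J/eV) / (6.626×10⁻³⁴ J·s)
f₀ = 9.7445e+14 Hz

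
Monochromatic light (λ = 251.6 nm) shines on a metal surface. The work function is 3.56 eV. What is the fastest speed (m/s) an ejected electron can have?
6.9365e+05 m/s

First, find the maximum kinetic energy:
E_photon = hc/λ = 4.9278 eV
KE_max = E_photon - φ = 4.9278 - 3.56 = 1.3678 eV

Convert to Joules: KE_max = 1.3678 × 1.602×10⁻¹⁹ J = 2.1915e-19 J

Then use KE = ½mv² to find velocity:
v = √(2·KE/m) = √(2 × 2.1915e-19 J / 9.109e-31 kg)
v = 6.9365e+05 m/s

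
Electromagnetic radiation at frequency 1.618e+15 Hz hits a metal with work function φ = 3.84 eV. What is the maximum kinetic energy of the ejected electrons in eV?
2.8515 eV

Using Einstein's photoelectric equation: KE_max = hf - φ

First, calculate the photon energy:
E_photon = hf = (6.626×10⁻³⁴ J·s)(1.618e+15 Hz)
E_photon = 6.6915 eV

Then, the maximum kinetic energy:
KE_max = E_photon - φ = 6.6915 eV - 3.84 eV = 2.8515 eV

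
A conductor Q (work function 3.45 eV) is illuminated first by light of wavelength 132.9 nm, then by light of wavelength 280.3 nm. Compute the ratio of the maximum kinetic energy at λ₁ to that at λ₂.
6.0406

Using Einstein's equation: KE_max = hc/λ - φ

For λ₁ = 132.9 nm:
E₁ = hc/λ₁ = 9.3291 eV
KE₁ = E₁ - φ = 9.3291 - 3.45 = 5.8791 eV

For λ₂ = 280.3 nm:
E₂ = hc/λ₂ = 4.4233 eV
KE₂ = E₂ - φ = 4.4233 - 3.45 = 0.9733 eV

Ratio: KE₁/KE₂ = 5.8791/0.9733 = 6.0406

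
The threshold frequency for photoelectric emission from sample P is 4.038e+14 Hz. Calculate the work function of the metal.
1.67 eV

At the threshold frequency, photon energy equals work function:
φ = hf₀

Calculating:
φ = (6.626×10⁻³⁴ J·s)(4.038e+14 Hz)
φ = 1.67 eV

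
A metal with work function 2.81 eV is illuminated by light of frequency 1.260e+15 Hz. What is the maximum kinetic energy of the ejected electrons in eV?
2.4009 eV

Using Einstein's photoelectric equation: KE_max = hf - φ

First, calculate the photon energy:
E_photon = hf = (6.626×10⁻³⁴ J·s)(1.260e+15 Hz)
E_photon = 5.2109 eV

Then, the maximum kinetic energy:
KE_max = E_photon - φ = 5.2109 eV - 2.81 eV = 2.4009 eV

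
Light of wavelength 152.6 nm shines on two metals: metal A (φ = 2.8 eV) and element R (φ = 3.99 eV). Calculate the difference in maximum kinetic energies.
1.1900 eV

Using KE_max = hc/λ - φ for each metal:

Photon energy: E = hc/λ = 8.1248 eV

For metal A (φ₁ = 2.8 eV):
KE₁ = E - φ₁ = 8.1248 - 2.8 = 5.3248 eV

For element R (φ₂ = 3.99 eV):
KE₂ = E - φ₂ = 8.1248 - 3.99 = 4.1348 eV

Difference:
ΔKE = KE₁ - KE₂ = 5.3248 - 4.1348 = 1.1900 eV

Note: The difference equals the difference in work functions: 3.99 - 2.8 = 1.19 eV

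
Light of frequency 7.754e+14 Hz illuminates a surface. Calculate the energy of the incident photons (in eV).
3.2068 eV

Using E = hf:

E = hf = (6.626×10⁻³⁴ J·s)(7.754e+14 Hz)
E = 3.2068 eV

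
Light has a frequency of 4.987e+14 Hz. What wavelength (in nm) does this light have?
601.15 nm

Using the wave equation: c = fλ

Solving for wavelength:
λ = c/f = (3×10⁸ m/s) / (4.987e+14 Hz)
λ = 601.15 nm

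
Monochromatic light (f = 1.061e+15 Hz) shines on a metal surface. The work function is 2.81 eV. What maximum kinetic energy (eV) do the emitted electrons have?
1.5779 eV

Using Einstein's photoelectric equation: KE_max = hf - φ

First, calculate the photon energy:
E_photon = hf = (6.626×10⁻³⁴ J·s)(1.061e+15 Hz)
E_photon = 4.3879 eV

Then, the maximum kinetic energy:
KE_max = E_photon - φ = 4.3879 eV - 2.81 eV = 1.5779 eV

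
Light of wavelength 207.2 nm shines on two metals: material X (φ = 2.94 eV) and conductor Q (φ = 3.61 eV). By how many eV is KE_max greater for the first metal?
0.6700 eV

Using KE_max = hc/λ - φ for each metal:

Photon energy: E = hc/λ = 5.9838 eV

For material X (φ₁ = 2.94 eV):
KE₁ = E - φ₁ = 5.9838 - 2.94 = 3.0438 eV

For conductor Q (φ₂ = 3.61 eV):
KE₂ = E - φ₂ = 5.9838 - 3.61 = 2.3738 eV

Difference:
ΔKE = KE₁ - KE₂ = 3.0438 - 2.3738 = 0.6700 eV

Note: The difference equals the difference in work functions: 3.61 - 2.94 = 0.67 eV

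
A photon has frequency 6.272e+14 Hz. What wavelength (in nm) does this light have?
477.99 nm

Using the wave equation: c = fλ

Solving for wavelength:
λ = c/f = (3×10⁸ m/s) / (6.272e+14 Hz)
λ = 477.99 nm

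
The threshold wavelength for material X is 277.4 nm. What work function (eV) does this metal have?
4.47 eV

At the threshold wavelength, photon energy equals work function:
φ = hc/λ₀

Calculating:
φ = (6.626×10⁻³⁴ J·s)(3×10⁸ m/s) / (277.4×10⁻⁹ m)
φ = 4.47 eV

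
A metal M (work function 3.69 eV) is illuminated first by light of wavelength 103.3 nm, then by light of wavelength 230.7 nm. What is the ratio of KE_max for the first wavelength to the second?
4.9353

Using Einstein's equation: KE_max = hc/λ - φ

For λ₁ = 103.3 nm:
E₁ = hc/λ₁ = 12.0023 eV
KE₁ = E₁ - φ = 12.0023 - 3.69 = 8.3123 eV

For λ₂ = 230.7 nm:
E₂ = hc/λ₂ = 5.3743 eV
KE₂ = E₂ - φ = 5.3743 - 3.69 = 1.6843 eV

Ratio: KE₁/KE₂ = 8.3123/1.6843 = 4.9353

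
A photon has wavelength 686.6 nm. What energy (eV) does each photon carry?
1.8058 eV

Using E = hf = hc/λ:

E = hc/λ = (6.626×10⁻³⁴ J·s)(3×10⁸ m/s) / (686.6×10⁻⁹ m)
E = 1.8058 eV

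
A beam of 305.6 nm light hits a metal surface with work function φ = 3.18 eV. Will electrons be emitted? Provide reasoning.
Yes

For photoemission, the photon energy must exceed the work function.

Photon energy: E = hc/λ = 4.0571 eV
Work function: φ = 3.18 eV

Since E_photon (4.0571 eV) > φ (3.18 eV), photoemission WILL occur.
The threshold wavelength is λ₀ = hc/φ = 389.9 nm.
Since 305.6 nm < 389.9 nm, the light has sufficient energy.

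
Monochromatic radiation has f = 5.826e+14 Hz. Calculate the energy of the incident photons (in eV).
2.4094 eV

Using E = hf:

E = hf = (6.626×10⁻³⁴ J·s)(5.826e+14 Hz)
E = 2.4094 eV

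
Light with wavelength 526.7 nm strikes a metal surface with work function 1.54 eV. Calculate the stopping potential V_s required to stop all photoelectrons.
0.8140 V

The stopping potential V_s satisfies: eV_s = KE_max

First, find KE_max using Einstein's equation:
E_photon = hc/λ = 2.3540 eV
KE_max = E_photon - φ = 2.3540 - 1.54 = 0.8140 eV

Since eV_s = KE_max:
V_s = KE_max/e = 0.8140 V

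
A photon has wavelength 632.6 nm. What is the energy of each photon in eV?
1.9599 eV

Using E = hf = hc/λ:

E = hc/λ = (6.626×10⁻³⁴ J·s)(3×10⁸ m/s) / (632.6×10⁻⁹ m)
E = 1.9599 eV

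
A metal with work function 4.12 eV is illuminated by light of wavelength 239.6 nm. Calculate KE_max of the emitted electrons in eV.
1.0546 eV

Using Einstein's photoelectric equation: KE_max = hf - φ = hc/λ - φ

First, calculate the photon energy:
E_photon = hc/λ = (6.626×10⁻³⁴ J·s)(3×10⁸ m/s) / (239.6×10⁻⁹ m)
E_photon = 5.1746 eV

Then, the maximum kinetic energy:
KE_max = E_photon - φ = 5.1746 eV - 4.12 eV = 1.0546 eV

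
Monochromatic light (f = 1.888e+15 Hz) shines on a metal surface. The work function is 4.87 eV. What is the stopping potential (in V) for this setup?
2.9381 V

The stopping potential V_s satisfies: eV_s = KE_max

First, find KE_max using Einstein's equation:
E_photon = hf = (6.626×10⁻³⁴ J·s)(1.888e+15 Hz) = 7.8081 eV
KE_max = E_photon - φ = 7.8081 - 4.87 = 2.9381 eV

Since eV_s = KE_max:
V_s = KE_max/e = 2.9381 V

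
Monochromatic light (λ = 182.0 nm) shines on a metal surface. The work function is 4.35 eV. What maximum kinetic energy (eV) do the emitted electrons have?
2.4623 eV

Using Einstein's photoelectric equation: KE_max = hf - φ = hc/λ - φ

First, calculate the photon energy:
E_photon = hc/λ = (6.626×10⁻³⁴ J·s)(3×10⁸ m/s) / (182.0×10⁻⁹ m)
E_photon = 6.8123 eV

Then, the maximum kinetic energy:
KE_max = E_photon - φ = 6.8123 eV - 4.35 eV = 2.4623 eV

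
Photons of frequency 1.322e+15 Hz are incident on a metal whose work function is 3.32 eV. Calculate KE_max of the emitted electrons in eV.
2.1474 eV

Using Einstein's photoelectric equation: KE_max = hf - φ

First, calculate the photon energy:
E_photon = hf = (6.626×10⁻³⁴ J·s)(1.322e+15 Hz)
E_photon = 5.4674 eV

Then, the maximum kinetic energy:
KE_max = E_photon - φ = 5.4674 eV - 3.32 eV = 2.1474 eV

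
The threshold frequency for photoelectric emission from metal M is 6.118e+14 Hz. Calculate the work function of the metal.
2.53 eV

At the threshold frequency, photon energy equals work function:
φ = hf₀

Calculating:
φ = (6.626×10⁻³⁴ J·s)(6.118e+14 Hz)
φ = 2.53 eV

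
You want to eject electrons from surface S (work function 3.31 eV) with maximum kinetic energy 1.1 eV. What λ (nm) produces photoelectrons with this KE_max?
281.14 nm

From Einstein's equation: KE_max = hc/λ - φ

Rearranging for λ:
hc/λ = KE_max + φ
λ = hc/(KE_max + φ)

Required photon energy:
E_photon = KE_max + φ = 1.1 + 3.31 = 4.41 eV

Required wavelength:
λ = hc/E_photon = (6.626×10⁻³⁴)(3×10⁸) / (4.41 × 1.602×10⁻¹⁹)
λ = 281.14 nm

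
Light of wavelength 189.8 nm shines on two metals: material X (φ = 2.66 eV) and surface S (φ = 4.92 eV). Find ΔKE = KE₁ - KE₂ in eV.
2.2600 eV

Using KE_max = hc/λ - φ for each metal:

Photon energy: E = hc/λ = 6.5324 eV

For material X (φ₁ = 2.66 eV):
KE₁ = E - φ₁ = 6.5324 - 2.66 = 3.8724 eV

For surface S (φ₂ = 4.92 eV):
KE₂ = E - φ₂ = 6.5324 - 4.92 = 1.6124 eV

Difference:
ΔKE = KE₁ - KE₂ = 3.8724 - 1.6124 = 2.2600 eV

Note: The difference equals the difference in work functions: 4.92 - 2.66 = 2.26 eV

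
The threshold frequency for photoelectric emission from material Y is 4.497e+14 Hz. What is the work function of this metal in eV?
1.86 eV

At the threshold frequency, photon energy equals work function:
φ = hf₀

Calculating:
φ = (6.626×10⁻³⁴ J·s)(4.497e+14 Hz)
φ = 1.86 eV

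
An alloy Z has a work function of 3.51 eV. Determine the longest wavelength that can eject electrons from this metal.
353.23 nm

The threshold wavelength is when the photon energy equals the work function:
hc/λ₀ = φ

Solving for λ₀:
λ₀ = hc/φ = (6.626×10⁻³⁴ J·s)(3×10⁸ m/s) / (3.51 eV × 1.602×10⁻¹⁹ J/eV)
λ₀ = 353.23 nm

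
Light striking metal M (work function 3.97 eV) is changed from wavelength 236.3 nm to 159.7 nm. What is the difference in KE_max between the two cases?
2.5167 eV

Using Einstein's equation: KE_max = hc/λ - φ

For λ₁ = 236.3 nm:
KE₁ = hc/λ₁ - φ = 5.2469 - 3.97 = 1.2769 eV

For λ₂ = 159.7 nm:
KE₂ = hc/λ₂ - φ = 7.7636 - 3.97 = 3.7936 eV

Change in KE:
ΔKE = KE₂ - KE₁ = 3.7936 - 1.2769 = 2.5167 eV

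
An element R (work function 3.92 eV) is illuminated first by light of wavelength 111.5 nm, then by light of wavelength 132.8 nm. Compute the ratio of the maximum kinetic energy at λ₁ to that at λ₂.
1.3293

Using Einstein's equation: KE_max = hc/λ - φ

For λ₁ = 111.5 nm:
E₁ = hc/λ₁ = 11.1197 eV
KE₁ = E₁ - φ = 11.1197 - 3.92 = 7.1997 eV

For λ₂ = 132.8 nm:
E₂ = hc/λ₂ = 9.3362 eV
KE₂ = E₂ - φ = 9.3362 - 3.92 = 5.4162 eV

Ratio: KE₁/KE₂ = 7.1997/5.4162 = 1.3293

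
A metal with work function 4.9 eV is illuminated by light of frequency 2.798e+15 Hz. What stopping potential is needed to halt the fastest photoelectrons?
6.6716 V

The stopping potential V_s satisfies: eV_s = KE_max

First, find KE_max using Einstein's equation:
E_photon = hf = (6.626×10⁻³⁴ J·s)(2.798e+15 Hz) = 11.5716 eV
KE_max = E_photon - φ = 11.5716 - 4.9 = 6.6716 eV

Since eV_s = KE_max:
V_s = KE_max/e = 6.6716 V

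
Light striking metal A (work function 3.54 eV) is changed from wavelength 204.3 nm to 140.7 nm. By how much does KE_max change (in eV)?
2.7432 eV

Using Einstein's equation: KE_max = hc/λ - φ

For λ₁ = 204.3 nm:
KE₁ = hc/λ₁ - φ = 6.0687 - 3.54 = 2.5287 eV

For λ₂ = 140.7 nm:
KE₂ = hc/λ₂ - φ = 8.8120 - 3.54 = 5.2720 eV

Change in KE:
ΔKE = KE₂ - KE₁ = 5.2720 - 2.5287 = 2.7432 eV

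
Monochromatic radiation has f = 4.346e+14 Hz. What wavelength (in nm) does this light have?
689.81 nm

Using the wave equation: c = fλ

Solving for wavelength:
λ = c/f = (3×10⁸ m/s) / (4.346e+14 Hz)
λ = 689.81 nm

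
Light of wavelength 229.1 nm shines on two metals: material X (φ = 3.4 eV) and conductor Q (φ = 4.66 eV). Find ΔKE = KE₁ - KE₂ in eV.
1.2600 eV

Using KE_max = hc/λ - φ for each metal:

Photon energy: E = hc/λ = 5.4118 eV

For material X (φ₁ = 3.4 eV):
KE₁ = E - φ₁ = 5.4118 - 3.4 = 2.0118 eV

For conductor Q (φ₂ = 4.66 eV):
KE₂ = E - φ₂ = 5.4118 - 4.66 = 0.7518 eV

Difference:
ΔKE = KE₁ - KE₂ = 2.0118 - 0.7518 = 1.2600 eV

Note: The difference equals the difference in work functions: 4.66 - 3.4 = 1.26 eV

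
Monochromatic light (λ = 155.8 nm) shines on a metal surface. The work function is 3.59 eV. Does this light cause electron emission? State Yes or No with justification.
Yes

For photoemission, the photon energy must exceed the work function.

Photon energy: E = hc/λ = 7.9579 eV
Work function: φ = 3.59 eV

Since E_photon (7.9579 eV) > φ (3.59 eV), photoemission WILL occur.
The threshold wavelength is λ₀ = hc/φ = 345.4 nm.
Since 155.8 nm < 345.4 nm, the light has sufficient energy.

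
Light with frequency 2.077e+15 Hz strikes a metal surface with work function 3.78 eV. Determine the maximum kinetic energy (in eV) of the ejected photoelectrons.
4.8098 eV

Using Einstein's photoelectric equation: KE_max = hf - φ

First, calculate the photon energy:
E_photon = hf = (6.626×10⁻³⁴ J·s)(2.077e+15 Hz)
E_photon = 8.5898 eV

Then, the maximum kinetic energy:
KE_max = E_photon - φ = 8.5898 eV - 3.78 eV = 4.8098 eV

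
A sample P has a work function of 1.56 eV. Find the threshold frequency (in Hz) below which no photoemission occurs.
3.7721e+14 Hz

The threshold frequency is when the photon energy equals the work function:
hf₀ = φ

Solving for f₀:
f₀ = φ/h = (1.56 eV × 1.602×10⁻¹⁹ J/eV) / (6.626×10⁻³⁴ J·s)
f₀ = 3.7721e+14 Hz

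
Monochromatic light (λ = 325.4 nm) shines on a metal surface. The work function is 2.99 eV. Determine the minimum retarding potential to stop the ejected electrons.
0.8202 V

The stopping potential V_s satisfies: eV_s = KE_max

First, find KE_max using Einstein's equation:
E_photon = hc/λ = 3.8102 eV
KE_max = E_photon - φ = 3.8102 - 2.99 = 0.8202 eV

Since eV_s = KE_max:
V_s = KE_max/e = 0.8202 V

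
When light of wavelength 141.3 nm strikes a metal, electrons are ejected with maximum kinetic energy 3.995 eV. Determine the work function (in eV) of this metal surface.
4.78 eV

From Einstein's photoelectric equation: KE_max = hf - φ = hc/λ - φ

Rearranging for φ:
φ = hc/λ - KE_max

Calculate photon energy:
E_photon = hc/λ = 8.7745 eV

Therefore:
φ = 8.7745 - 3.995 = 4.78 eV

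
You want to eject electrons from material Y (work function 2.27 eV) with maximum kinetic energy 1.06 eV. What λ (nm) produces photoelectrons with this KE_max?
372.32 nm

From Einstein's equation: KE_max = hc/λ - φ

Rearranging for λ:
hc/λ = KE_max + φ
λ = hc/(KE_max + φ)

Required photon energy:
E_photon = KE_max + φ = 1.06 + 2.27 = 3.33 eV

Required wavelength:
λ = hc/E_photon = (6.626×10⁻³⁴)(3×10⁸) / (3.33 × 1.602×10⁻¹⁹)
λ = 372.32 nm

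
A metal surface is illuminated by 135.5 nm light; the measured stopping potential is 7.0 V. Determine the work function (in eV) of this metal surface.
2.15 eV

The stopping potential gives the maximum kinetic energy: KE_max = eV_s = 7.0 eV

From Einstein's photoelectric equation: KE_max = hc/λ - φ
Rearranging: φ = hc/λ - KE_max

Calculate photon energy:
E_photon = hc/λ = (6.626×10⁻³⁴ J·s)(3×10⁸ m/s) / (135.5×10⁻⁹ m) = 9.1501 eV

Therefore:
φ = 9.1501 - 7.0 = 2.15 eV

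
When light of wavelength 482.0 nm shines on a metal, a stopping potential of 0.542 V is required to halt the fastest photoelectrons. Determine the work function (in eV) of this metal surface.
2.03 eV

The stopping potential gives the maximum kinetic energy: KE_max = eV_s = 0.542 eV

From Einstein's photoelectric equation: KE_max = hc/λ - φ
Rearranging: φ = hc/λ - KE_max

Calculate photon energy:
E_photon = hc/λ = (6.626×10⁻³⁴ J·s)(3×10⁸ m/s) / (482.0×10⁻⁹ m) = 2.5723 eV

Therefore:
φ = 2.5723 - 0.542 = 2.03 eV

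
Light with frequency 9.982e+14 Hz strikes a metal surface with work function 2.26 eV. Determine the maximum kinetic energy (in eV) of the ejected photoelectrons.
1.8682 eV

Using Einstein's photoelectric equation: KE_max = hf - φ

First, calculate the photon energy:
E_photon = hf = (6.626×10⁻³⁴ J·s)(9.982e+14 Hz)
E_photon = 4.1282 eV

Then, the maximum kinetic energy:
KE_max = E_photon - φ = 4.1282 eV - 2.26 eV = 1.8682 eV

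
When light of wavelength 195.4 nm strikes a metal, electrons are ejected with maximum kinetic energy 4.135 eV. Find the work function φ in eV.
2.21 eV

From Einstein's photoelectric equation: KE_max = hf - φ = hc/λ - φ

Rearranging for φ:
φ = hc/λ - KE_max

Calculate photon energy:
E_photon = hc/λ = 6.3451 eV

Therefore:
φ = 6.3451 - 4.135 = 2.21 eV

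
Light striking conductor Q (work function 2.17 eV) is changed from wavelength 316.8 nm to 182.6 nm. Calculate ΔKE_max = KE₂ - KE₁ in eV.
2.8763 eV

Using Einstein's equation: KE_max = hc/λ - φ

For λ₁ = 316.8 nm:
KE₁ = hc/λ₁ - φ = 3.9136 - 2.17 = 1.7436 eV

For λ₂ = 182.6 nm:
KE₂ = hc/λ₂ - φ = 6.7899 - 2.17 = 4.6199 eV

Change in KE:
ΔKE = KE₂ - KE₁ = 4.6199 - 1.7436 = 2.8763 eV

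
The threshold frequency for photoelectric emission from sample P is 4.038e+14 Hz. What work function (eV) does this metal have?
1.67 eV

At the threshold frequency, photon energy equals work function:
φ = hf₀

Calculating:
φ = (6.626×10⁻³⁴ J·s)(4.038e+14 Hz)
φ = 1.67 eV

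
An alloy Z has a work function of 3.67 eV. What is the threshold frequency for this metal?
8.8740e+14 Hz

The threshold frequency is when the photon energy equals the work function:
hf₀ = φ

Solving for f₀:
f₀ = φ/h = (3.67 eV × 1.602×10⁻¹⁹ J/eV) / (6.626×10⁻³⁴ J·s)
f₀ = 8.8740e+14 Hz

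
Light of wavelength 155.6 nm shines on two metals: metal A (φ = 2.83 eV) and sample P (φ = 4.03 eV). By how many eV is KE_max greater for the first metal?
1.2000 eV

Using KE_max = hc/λ - φ for each metal:

Photon energy: E = hc/λ = 7.9681 eV

For metal A (φ₁ = 2.83 eV):
KE₁ = E - φ₁ = 7.9681 - 2.83 = 5.1381 eV

For sample P (φ₂ = 4.03 eV):
KE₂ = E - φ₂ = 7.9681 - 4.03 = 3.9381 eV

Difference:
ΔKE = KE₁ - KE₂ = 5.1381 - 3.9381 = 1.2000 eV

Note: The difference equals the difference in work functions: 4.03 - 2.83 = 1.20 eV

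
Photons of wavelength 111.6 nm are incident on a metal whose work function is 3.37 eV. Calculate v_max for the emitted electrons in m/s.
1.6500e+06 m/s

First, find the maximum kinetic energy:
E_photon = hc/λ = 11.1097 eV
KE_max = E_photon - φ = 11.1097 - 3.37 = 7.7397 eV

Convert to Joules: KE_max = 7.7397 × 1.602×10⁻¹⁹ J = 1.2400e-18 J

Then use KE = ½mv² to find velocity:
v = √(2·KE/m) = √(2 × 1.2400e-18 J / 9.109e-31 kg)
v = 1.6500e+06 m/s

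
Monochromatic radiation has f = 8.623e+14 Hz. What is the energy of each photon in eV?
3.5662 eV

Using E = hf:

E = hf = (6.626×10⁻³⁴ J·s)(8.623e+14 Hz)
E = 3.5662 eV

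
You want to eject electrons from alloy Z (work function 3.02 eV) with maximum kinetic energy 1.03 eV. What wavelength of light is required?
306.13 nm

From Einstein's equation: KE_max = hc/λ - φ

Rearranging for λ:
hc/λ = KE_max + φ
λ = hc/(KE_max + φ)

Required photon energy:
E_photon = KE_max + φ = 1.03 + 3.02 = 4.05 eV

Required wavelength:
λ = hc/E_photon = (6.626×10⁻³⁴)(3×10⁸) / (4.05 × 1.602×10⁻¹⁹)
λ = 306.13 nm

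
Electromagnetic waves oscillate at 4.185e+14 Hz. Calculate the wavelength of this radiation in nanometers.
716.35 nm

Using the wave equation: c = fλ

Solving for wavelength:
λ = c/f = (3×10⁸ m/s) / (4.185e+14 Hz)
λ = 716.35 nm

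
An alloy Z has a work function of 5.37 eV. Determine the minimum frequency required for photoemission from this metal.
1.2985e+15 Hz

The threshold frequency is when the photon energy equals the work function:
hf₀ = φ

Solving for f₀:
f₀ = φ/h = (5.37 eV × 1.602×10⁻¹⁹ J/eV) / (6.626×10⁻³⁴ J·s)
f₀ = 1.2985e+15 Hz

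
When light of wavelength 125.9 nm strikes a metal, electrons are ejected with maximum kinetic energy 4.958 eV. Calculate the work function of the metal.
4.89 eV

From Einstein's photoelectric equation: KE_max = hf - φ = hc/λ - φ

Rearranging for φ:
φ = hc/λ - KE_max

Calculate photon energy:
E_photon = hc/λ = 9.8478 eV

Therefore:
φ = 9.8478 - 4.958 = 4.89 eV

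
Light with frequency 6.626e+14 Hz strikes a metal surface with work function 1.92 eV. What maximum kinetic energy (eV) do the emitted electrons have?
0.8203 eV

Using Einstein's photoelectric equation: KE_max = hf - φ

First, calculate the photon energy:
E_photon = hf = (6.626×10⁻³⁴ J·s)(6.626e+14 Hz)
E_photon = 2.7403 eV

Then, the maximum kinetic energy:
KE_max = E_photon - φ = 2.7403 eV - 1.92 eV = 0.8203 eV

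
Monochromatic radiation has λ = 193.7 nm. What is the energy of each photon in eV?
6.4008 eV

Using E = hf = hc/λ:

E = hc/λ = (6.626×10⁻³⁴ J·s)(3×10⁸ m/s) / (193.7×10⁻⁹ m)
E = 6.4008 eV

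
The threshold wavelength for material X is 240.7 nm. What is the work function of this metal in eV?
5.15 eV

At the threshold wavelength, photon energy equals work function:
φ = hc/λ₀

Calculating:
φ = (6.626×10⁻³⁴ J·s)(3×10⁸ m/s) / (240.7×10⁻⁹ m)
φ = 5.15 eV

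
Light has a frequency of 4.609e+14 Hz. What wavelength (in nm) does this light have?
650.45 nm

Using the wave equation: c = fλ

Solving for wavelength:
λ = c/f = (3×10⁸ m/s) / (4.609e+14 Hz)
λ = 650.45 nm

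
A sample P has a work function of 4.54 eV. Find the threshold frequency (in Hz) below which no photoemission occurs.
1.0978e+15 Hz

The threshold frequency is when the photon energy equals the work function:
hf₀ = φ

Solving for f₀:
f₀ = φ/h = (4.54 eV × 1.602×10⁻¹⁹ J/eV) / (6.626×10⁻³⁴ J·s)
f₀ = 1.0978e+15 Hz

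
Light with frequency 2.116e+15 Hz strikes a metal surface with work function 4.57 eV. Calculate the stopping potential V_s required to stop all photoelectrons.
4.1811 V

The stopping potential V_s satisfies: eV_s = KE_max

First, find KE_max using Einstein's equation:
E_photon = hf = (6.626×10⁻³⁴ J·s)(2.116e+15 Hz) = 8.7511 eV
KE_max = E_photon - φ = 8.7511 - 4.57 = 4.1811 eV

Since eV_s = KE_max:
V_s = KE_max/e = 4.1811 V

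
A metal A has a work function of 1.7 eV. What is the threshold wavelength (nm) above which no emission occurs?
729.32 nm

The threshold wavelength is when the photon energy equals the work function:
hc/λ₀ = φ

Solving for λ₀:
λ₀ = hc/φ = (6.626×10⁻³⁴ J·s)(3×10⁸ m/s) / (1.7 eV × 1.602×10⁻¹⁹ J/eV)
λ₀ = 729.32 nm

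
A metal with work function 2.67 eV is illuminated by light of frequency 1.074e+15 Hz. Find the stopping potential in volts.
1.7717 V

The stopping potential V_s satisfies: eV_s = KE_max

First, find KE_max using Einstein's equation:
E_photon = hf = (6.626×10⁻³⁴ J·s)(1.074e+15 Hz) = 4.4417 eV
KE_max = E_photon - φ = 4.4417 - 2.67 = 1.7717 eV

Since eV_s = KE_max:
V_s = KE_max/e = 1.7717 V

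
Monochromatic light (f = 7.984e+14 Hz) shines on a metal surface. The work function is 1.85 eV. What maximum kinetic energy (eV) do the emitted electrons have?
1.4519 eV

Using Einstein's photoelectric equation: KE_max = hf - φ

First, calculate the photon energy:
E_photon = hf = (6.626×10⁻³⁴ J·s)(7.984e+14 Hz)
E_photon = 3.3019 eV

Then, the maximum kinetic energy:
KE_max = E_photon - φ = 3.3019 eV - 1.85 eV = 1.4519 eV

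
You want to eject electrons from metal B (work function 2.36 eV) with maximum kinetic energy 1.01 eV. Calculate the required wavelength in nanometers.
367.91 nm

From Einstein's equation: KE_max = hc/λ - φ

Rearranging for λ:
hc/λ = KE_max + φ
λ = hc/(KE_max + φ)

Required photon energy:
E_photon = KE_max + φ = 1.01 + 2.36 = 3.37 eV

Required wavelength:
λ = hc/E_photon = (6.626×10⁻³⁴)(3×10⁸) / (3.37 × 1.602×10⁻¹⁹)
λ = 367.91 nm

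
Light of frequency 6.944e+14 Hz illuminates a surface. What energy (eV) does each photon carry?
2.8718 eV

Using E = hf:

E = hf = (6.626×10⁻³⁴ J·s)(6.944e+14 Hz)
E = 2.8718 eV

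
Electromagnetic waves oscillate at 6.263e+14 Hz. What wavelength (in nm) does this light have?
478.67 nm

Using the wave equation: c = fλ

Solving for wavelength:
λ = c/f = (3×10⁸ m/s) / (6.263e+14 Hz)
λ = 478.67 nm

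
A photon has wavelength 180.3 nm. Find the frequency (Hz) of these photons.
1.6627e+15 Hz

Using the wave equation: c = fλ

Solving for frequency:
f = c/λ = (3×10⁸ m/s) / (180.3×10⁻⁹ m)
f = 1.6627e+15 Hz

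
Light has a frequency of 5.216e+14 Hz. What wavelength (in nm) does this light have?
574.76 nm

Using the wave equation: c = fλ

Solving for wavelength:
λ = c/f = (3×10⁸ m/s) / (5.216e+14 Hz)
λ = 574.76 nm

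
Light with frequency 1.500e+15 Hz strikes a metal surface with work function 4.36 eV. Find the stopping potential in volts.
1.8435 V

The stopping potential V_s satisfies: eV_s = KE_max

First, find KE_max using Einstein's equation:
E_photon = hf = (6.626×10⁻³⁴ J·s)(1.500e+15 Hz) = 6.2035 eV
KE_max = E_photon - φ = 6.2035 - 4.36 = 1.8435 eV

Since eV_s = KE_max:
V_s = KE_max/e = 1.8435 V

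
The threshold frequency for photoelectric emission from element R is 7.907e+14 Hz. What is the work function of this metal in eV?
3.27 eV

At the threshold frequency, photon energy equals work function:
φ = hf₀

Calculating:
φ = (6.626×10⁻³⁴ J·s)(7.907e+14 Hz)
φ = 3.27 eV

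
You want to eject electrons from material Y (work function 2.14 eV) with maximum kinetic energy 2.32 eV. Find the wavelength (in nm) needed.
277.99 nm

From Einstein's equation: KE_max = hc/λ - φ

Rearranging for λ:
hc/λ = KE_max + φ
λ = hc/(KE_max + φ)

Required photon energy:
E_photon = KE_max + φ = 2.32 + 2.14 = 4.46 eV

Required wavelength:
λ = hc/E_photon = (6.626×10⁻³⁴)(3×10⁸) / (4.46 × 1.602×10⁻¹⁹)
λ = 277.99 nm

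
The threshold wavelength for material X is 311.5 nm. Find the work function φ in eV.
3.98 eV

At the threshold wavelength, photon energy equals work function:
φ = hc/λ₀

Calculating:
φ = (6.626×10⁻³⁴ J·s)(3×10⁸ m/s) / (311.5×10⁻⁹ m)
φ = 3.98 eV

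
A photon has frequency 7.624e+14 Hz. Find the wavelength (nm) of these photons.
393.22 nm

Using the wave equation: c = fλ

Solving for wavelength:
λ = c/f = (3×10⁸ m/s) / (7.624e+14 Hz)
λ = 393.22 nm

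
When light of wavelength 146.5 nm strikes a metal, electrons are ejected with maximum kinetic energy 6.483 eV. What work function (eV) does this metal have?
1.98 eV

From Einstein's photoelectric equation: KE_max = hf - φ = hc/λ - φ

Rearranging for φ:
φ = hc/λ - KE_max

Calculate photon energy:
E_photon = hc/λ = 8.4631 eV

Therefore:
φ = 8.4631 - 6.483 = 1.98 eV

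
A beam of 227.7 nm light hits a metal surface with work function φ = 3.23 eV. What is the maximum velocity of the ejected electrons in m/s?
8.8271e+05 m/s

First, find the maximum kinetic energy:
E_photon = hc/λ = 5.4451 eV
KE_max = E_photon - φ = 5.4451 - 3.23 = 2.2151 eV

Convert to Joules: KE_max = 2.2151 × 1.602×10⁻¹⁹ J = 3.5489e-19 J

Then use KE = ½mv² to find velocity:
v = √(2·KE/m) = √(2 × 3.5489e-19 J / 9.109e-31 kg)
v = 8.8271e+05 m/s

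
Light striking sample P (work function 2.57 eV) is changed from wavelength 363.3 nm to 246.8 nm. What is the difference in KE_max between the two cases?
1.6109 eV

Using Einstein's equation: KE_max = hc/λ - φ

For λ₁ = 363.3 nm:
KE₁ = hc/λ₁ - φ = 3.4127 - 2.57 = 0.8427 eV

For λ₂ = 246.8 nm:
KE₂ = hc/λ₂ - φ = 5.0237 - 2.57 = 2.4537 eV

Change in KE:
ΔKE = KE₂ - KE₁ = 2.4537 - 0.8427 = 1.6109 eV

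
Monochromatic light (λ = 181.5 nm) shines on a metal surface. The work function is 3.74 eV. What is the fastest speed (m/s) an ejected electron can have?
1.0428e+06 m/s

First, find the maximum kinetic energy:
E_photon = hc/λ = 6.8311 eV
KE_max = E_photon - φ = 6.8311 - 3.74 = 3.0911 eV

Convert to Joules: KE_max = 3.0911 × 1.602×10⁻¹⁹ J = 4.9525e-19 J

Then use KE = ½mv² to find velocity:
v = √(2·KE/m) = √(2 × 4.9525e-19 J / 9.109e-31 kg)
v = 1.0428e+06 m/s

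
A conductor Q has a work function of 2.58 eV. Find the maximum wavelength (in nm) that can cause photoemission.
480.56 nm

The threshold wavelength is when the photon energy equals the work function:
hc/λ₀ = φ

Solving for λ₀:
λ₀ = hc/φ = (6.626×10⁻³⁴ J·s)(3×10⁸ m/s) / (2.58 eV × 1.602×10⁻¹⁹ J/eV)
λ₀ = 480.56 nm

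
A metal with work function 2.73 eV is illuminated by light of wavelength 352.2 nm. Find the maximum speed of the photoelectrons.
5.2725e+05 m/s

First, find the maximum kinetic energy:
E_photon = hc/λ = 3.5203 eV
KE_max = E_photon - φ = 3.5203 - 2.73 = 0.7903 eV

Convert to Joules: KE_max = 0.7903 × 1.602×10⁻¹⁹ J = 1.2662e-19 J

Then use KE = ½mv² to find velocity:
v = √(2·KE/m) = √(2 × 1.2662e-19 J / 9.109e-31 kg)
v = 5.2725e+05 m/s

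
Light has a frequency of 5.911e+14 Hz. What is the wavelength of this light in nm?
507.18 nm

Using the wave equation: c = fλ

Solving for wavelength:
λ = c/f = (3×10⁸ m/s) / (5.911e+14 Hz)
λ = 507.18 nm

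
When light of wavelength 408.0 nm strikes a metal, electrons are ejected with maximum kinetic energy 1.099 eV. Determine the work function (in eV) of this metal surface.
1.94 eV

From Einstein's photoelectric equation: KE_max = hf - φ = hc/λ - φ

Rearranging for φ:
φ = hc/λ - KE_max

Calculate photon energy:
E_photon = hc/λ = 3.0388 eV

Therefore:
φ = 3.0388 - 1.099 = 1.94 eV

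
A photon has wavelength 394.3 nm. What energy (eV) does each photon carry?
3.1444 eV

Using E = hf = hc/λ:

E = hc/λ = (6.626×10⁻³⁴ J·s)(3×10⁸ m/s) / (394.3×10⁻⁹ m)
E = 3.1444 eV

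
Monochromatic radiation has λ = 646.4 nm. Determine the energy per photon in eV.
1.9181 eV

Using E = hf = hc/λ:

E = hc/λ = (6.626×10⁻³⁴ J·s)(3×10⁸ m/s) / (646.4×10⁻⁹ m)
E = 1.9181 eV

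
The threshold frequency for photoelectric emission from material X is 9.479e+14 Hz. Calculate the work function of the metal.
3.92 eV

At the threshold frequency, photon energy equals work function:
φ = hf₀

Calculating:
φ = (6.626×10⁻³⁴ J·s)(9.479e+14 Hz)
φ = 3.92 eV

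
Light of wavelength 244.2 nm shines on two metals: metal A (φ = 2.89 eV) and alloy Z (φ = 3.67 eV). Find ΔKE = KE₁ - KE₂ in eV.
0.7800 eV

Using KE_max = hc/λ - φ for each metal:

Photon energy: E = hc/λ = 5.0772 eV

For metal A (φ₁ = 2.89 eV):
KE₁ = E - φ₁ = 5.0772 - 2.89 = 2.1872 eV

For alloy Z (φ₂ = 3.67 eV):
KE₂ = E - φ₂ = 5.0772 - 3.67 = 1.4072 eV

Difference:
ΔKE = KE₁ - KE₂ = 2.1872 - 1.4072 = 0.7800 eV

Note: The difference equals the difference in work functions: 3.67 - 2.89 = 0.78 eV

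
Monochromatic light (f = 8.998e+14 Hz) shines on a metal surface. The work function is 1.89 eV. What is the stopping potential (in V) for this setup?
1.8313 V

The stopping potential V_s satisfies: eV_s = KE_max

First, find KE_max using Einstein's equation:
E_photon = hf = (6.626×10⁻³⁴ J·s)(8.998e+14 Hz) = 3.7213 eV
KE_max = E_photon - φ = 3.7213 - 1.89 = 1.8313 eV

Since eV_s = KE_max:
V_s = KE_max/e = 1.8313 V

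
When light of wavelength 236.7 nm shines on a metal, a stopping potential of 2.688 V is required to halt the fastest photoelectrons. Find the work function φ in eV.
2.55 eV

The stopping potential gives the maximum kinetic energy: KE_max = eV_s = 2.688 eV

From Einstein's photoelectric equation: KE_max = hc/λ - φ
Rearranging: φ = hc/λ - KE_max

Calculate photon energy:
E_photon = hc/λ = (6.626×10⁻³⁴ J·s)(3×10⁸ m/s) / (236.7×10⁻⁹ m) = 5.2380 eV

Therefore:
φ = 5.2380 - 2.688 = 2.55 eV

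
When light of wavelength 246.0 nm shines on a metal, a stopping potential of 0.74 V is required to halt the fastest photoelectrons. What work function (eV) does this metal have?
4.30 eV

The stopping potential gives the maximum kinetic energy: KE_max = eV_s = 0.74 eV

From Einstein's photoelectric equation: KE_max = hc/λ - φ
Rearranging: φ = hc/λ - KE_max

Calculate photon energy:
E_photon = hc/λ = (6.626×10⁻³⁴ J·s)(3×10⁸ m/s) / (246.0×10⁻⁹ m) = 5.0400 eV

Therefore:
φ = 5.0400 - 0.74 = 4.30 eV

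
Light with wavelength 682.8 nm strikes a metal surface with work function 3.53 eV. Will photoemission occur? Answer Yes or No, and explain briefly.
No

For photoemission, the photon energy must exceed the work function.

Photon energy: E = hc/λ = 1.8158 eV
Work function: φ = 3.53 eV

Since E_photon (1.8158 eV) < φ (3.53 eV), photoemission will NOT occur.
The threshold wavelength is λ₀ = hc/φ = 351.2 nm.
Since 682.8 nm > 351.2 nm, the photons lack sufficient energy.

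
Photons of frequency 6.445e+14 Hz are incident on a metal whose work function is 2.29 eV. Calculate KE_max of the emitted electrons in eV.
0.3754 eV

Using Einstein's photoelectric equation: KE_max = hf - φ

First, calculate the photon energy:
E_photon = hf = (6.626×10⁻³⁴ J·s)(6.445e+14 Hz)
E_photon = 2.6654 eV

Then, the maximum kinetic energy:
KE_max = E_photon - φ = 2.6654 eV - 2.29 eV = 0.3754 eV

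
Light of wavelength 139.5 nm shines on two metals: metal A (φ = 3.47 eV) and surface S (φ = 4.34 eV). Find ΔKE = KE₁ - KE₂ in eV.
0.8700 eV

Using KE_max = hc/λ - φ for each metal:

Photon energy: E = hc/λ = 8.8878 eV

For metal A (φ₁ = 3.47 eV):
KE₁ = E - φ₁ = 8.8878 - 3.47 = 5.4178 eV

For surface S (φ₂ = 4.34 eV):
KE₂ = E - φ₂ = 8.8878 - 4.34 = 4.5478 eV

Difference:
ΔKE = KE₁ - KE₂ = 5.4178 - 4.5478 = 0.8700 eV

Note: The difference equals the difference in work functions: 4.34 - 3.47 = 0.87 eV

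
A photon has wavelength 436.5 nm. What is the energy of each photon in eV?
2.8404 eV

Using E = hf = hc/λ:

E = hc/λ = (6.626×10⁻³⁴ J·s)(3×10⁸ m/s) / (436.5×10⁻⁹ m)
E = 2.8404 eV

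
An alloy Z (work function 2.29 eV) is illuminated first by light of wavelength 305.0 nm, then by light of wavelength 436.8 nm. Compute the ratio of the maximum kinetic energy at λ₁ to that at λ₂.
3.2364

Using Einstein's equation: KE_max = hc/λ - φ

For λ₁ = 305.0 nm:
E₁ = hc/λ₁ = 4.0651 eV
KE₁ = E₁ - φ = 4.0651 - 2.29 = 1.7751 eV

For λ₂ = 436.8 nm:
E₂ = hc/λ₂ = 2.8385 eV
KE₂ = E₂ - φ = 2.8385 - 2.29 = 0.5485 eV

Ratio: KE₁/KE₂ = 1.7751/0.5485 = 3.2364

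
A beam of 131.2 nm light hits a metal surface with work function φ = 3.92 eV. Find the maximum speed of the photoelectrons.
1.3947e+06 m/s

First, find the maximum kinetic energy:
E_photon = hc/λ = 9.4500 eV
KE_max = E_photon - φ = 9.4500 - 3.92 = 5.5300 eV

Convert to Joules: KE_max = 5.5300 × 1.602×10⁻¹⁹ J = 8.8601e-19 J

Then use KE = ½mv² to find velocity:
v = √(2·KE/m) = √(2 × 8.8601e-19 J / 9.109e-31 kg)
v = 1.3947e+06 m/s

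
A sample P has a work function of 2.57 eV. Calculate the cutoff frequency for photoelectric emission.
6.2142e+14 Hz

The threshold frequency is when the photon energy equals the work function:
hf₀ = φ

Solving for f₀:
f₀ = φ/h = (2.57 eV × 1.602×10⁻¹⁹ J/eV) / (6.626×10⁻³⁴ J·s)
f₀ = 6.2142e+14 Hz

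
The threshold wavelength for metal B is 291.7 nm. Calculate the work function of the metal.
4.25 eV

At the threshold wavelength, photon energy equals work function:
φ = hc/λ₀

Calculating:
φ = (6.626×10⁻³⁴ J·s)(3×10⁸ m/s) / (291.7×10⁻⁹ m)
φ = 4.25 eV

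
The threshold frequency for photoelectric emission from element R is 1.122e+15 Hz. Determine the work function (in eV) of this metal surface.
4.64 eV

At the threshold frequency, photon energy equals work function:
φ = hf₀

Calculating:
φ = (6.626×10⁻³⁴ J·s)(1.122e+15 Hz)
φ = 4.64 eV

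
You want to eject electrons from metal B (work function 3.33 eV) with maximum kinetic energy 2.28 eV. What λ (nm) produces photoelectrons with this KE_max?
221.01 nm

From Einstein's equation: KE_max = hc/λ - φ

Rearranging for λ:
hc/λ = KE_max + φ
λ = hc/(KE_max + φ)

Required photon energy:
E_photon = KE_max + φ = 2.28 + 3.33 = 5.61 eV

Required wavelength:
λ = hc/E_photon = (6.626×10⁻³⁴)(3×10⁸) / (5.61 × 1.602×10⁻¹⁹)
λ = 221.01 nm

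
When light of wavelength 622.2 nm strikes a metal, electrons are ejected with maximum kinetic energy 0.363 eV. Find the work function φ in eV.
1.63 eV

From Einstein's photoelectric equation: KE_max = hf - φ = hc/λ - φ

Rearranging for φ:
φ = hc/λ - KE_max

Calculate photon energy:
E_photon = hc/λ = 1.9927 eV

Therefore:
φ = 1.9927 - 0.363 = 1.63 eV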